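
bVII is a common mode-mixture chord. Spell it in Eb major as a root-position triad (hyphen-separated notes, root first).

Db-F-Ab

Scale degree 7 in Eb major is D. bVII uses the lowered form, Db, taken from Eb minor. Stacking thirds in Eb minor on Db gives Db–F–Ab.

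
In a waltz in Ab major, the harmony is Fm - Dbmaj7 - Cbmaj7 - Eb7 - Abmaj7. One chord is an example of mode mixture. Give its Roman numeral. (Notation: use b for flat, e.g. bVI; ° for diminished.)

bIIImaj7

Ab major has the diatonic set Ab, Bbm, Cm, Db, Eb, Fm, Gdim. Fm, Dbmaj7, Eb7 and Abmaj7 all belong to that set. But Cbmaj7 (Cb–Eb–Gb–Bb) is foreign: the diatonic iii on degree 3 is Cm, whereas Cbmaj7 comes from Ab minor. It is labeled bIIImaj7.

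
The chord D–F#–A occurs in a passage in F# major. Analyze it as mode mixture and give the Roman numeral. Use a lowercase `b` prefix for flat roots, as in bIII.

bVI

In F# major scale degree 6 is D#; D is its lowered form, from F# minor. Diatonically F# major has D#m (vi) on that degree; D–F#–A is instead the major chord native to F# minor, so it takes the label bVI.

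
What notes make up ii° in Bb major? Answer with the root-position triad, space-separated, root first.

The root, C, is scale degree 2 — the same note in Bb major and Bb minor; only the chord quality changes. Stacking thirds in Bb minor on C gives C–Eb–Gb.

C Eb Gb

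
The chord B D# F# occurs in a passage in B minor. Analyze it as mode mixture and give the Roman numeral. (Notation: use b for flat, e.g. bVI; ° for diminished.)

B is scale degree 1 in B minor. B–D#–F# is a major chord — the form found in B major, not the diatonic i (Bm). Borrowed into B minor it is written I.

I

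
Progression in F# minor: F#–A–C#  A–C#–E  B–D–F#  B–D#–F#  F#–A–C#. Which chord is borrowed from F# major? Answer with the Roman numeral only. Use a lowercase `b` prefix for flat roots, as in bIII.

In F# minor (with V from harmonic minor) the diatonic chords are F#m, G#dim, A, Bm, C#, D, E. Of the given chords, F#–A–C# = F#m, A–C#–E = A and B–D–F# = Bm are diatonic. B–D#–F# doesn't fit — on degree 4 F# minor would have Bm (iv). B is the degree-4 chord of F# major, so it is the borrowed IV.

IV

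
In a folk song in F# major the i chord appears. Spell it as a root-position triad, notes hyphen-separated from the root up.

F#-A-C#

i is built on scale degree 1, which is F# in both F# major and its parallel. Building the minor chord from the parallel minor on F#: F#–A–C#.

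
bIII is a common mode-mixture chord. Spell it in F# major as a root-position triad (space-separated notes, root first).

The root of bIII is the lowered 3rd degree: A# becomes A. In F# minor the chord on A is A–C#–E.

A C# E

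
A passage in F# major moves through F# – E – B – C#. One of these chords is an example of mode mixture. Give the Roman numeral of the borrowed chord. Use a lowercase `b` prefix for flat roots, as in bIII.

bVII

The diatonic triads in F# major are F#, G#m, A#m, B, C#, D#m, E#dim. Of the given chords, F#, B and C# are diatonic. E (E–G#–B) doesn't fit — on degree 7 F# major would have E#dim (vii°). E is the degree-7 chord of F# minor, so it is the borrowed bVII.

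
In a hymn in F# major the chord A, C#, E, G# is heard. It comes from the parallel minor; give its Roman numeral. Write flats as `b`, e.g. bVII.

bIIImaj7

The root A is the lowered 3rd scale degree — diatonically F# major has A# there. A–C#–E–G# is a major-seventh chord — the form found in F# minor, not the diatonic iii (A#m). Borrowed into F# major it is written bIIImaj7.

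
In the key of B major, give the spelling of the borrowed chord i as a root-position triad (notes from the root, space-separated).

The root, B, is scale degree 1 — the same note in B major and B minor; only the chord quality changes. Stacking thirds in B minor on B gives B–D–F#.

B D F#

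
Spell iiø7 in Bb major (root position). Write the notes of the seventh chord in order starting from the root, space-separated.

iiø7 is built on scale degree 2, which is C in both Bb major and its parallel. In Bb minor the chord on C is C–Eb–Gb–Bb.

C Eb Gb Bb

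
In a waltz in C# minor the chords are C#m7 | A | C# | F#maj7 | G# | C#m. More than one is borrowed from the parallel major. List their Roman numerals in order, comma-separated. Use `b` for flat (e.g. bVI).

C# minor has the diatonic set C#m, D#dim, E, F#m, G#, A, B (with V from harmonic minor). C#m7, A, G# and C#m are all diatonic. C# (C#–E#–G#) is not: scale degree 1 in C# minor carries C#m (i). In C# major the chord on that degree is C#, so here it functions as I, borrowed from the parallel major. F#maj7 (F#–A#–C#–E#) doesn't fit — on degree 4 C# minor would have F#m (iv). F#maj7 is the degree-4 chord of C# major, so it is the borrowed IVmaj7.

I, IVmaj7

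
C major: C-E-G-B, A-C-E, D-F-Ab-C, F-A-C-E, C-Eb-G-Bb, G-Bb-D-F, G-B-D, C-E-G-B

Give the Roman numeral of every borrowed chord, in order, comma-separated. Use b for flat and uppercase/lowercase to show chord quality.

In C major the diatonic chords are C, Dm, Em, F, G, Am, Bdim. C–E–G–B = Cmaj7, A–C–E = Am, F–A–C–E = Fmaj7 and G–B–D = G are all diatonic. But D–F–Ab–C is foreign: the diatonic ii on degree 2 is Dm, whereas Dm7b5 comes from C minor. It is labeled iiø7. C–Eb–G–Bb is not: scale degree 1 in C major carries C (I). In C minor the chord on that degree is Cm7, so here it functions as i7, borrowed from the parallel minor. But G–Bb–D–F is foreign: the diatonic V on degree 5 is G, whereas Gm7 comes from C minor. It is labeled v7.

iiø7, i7, v7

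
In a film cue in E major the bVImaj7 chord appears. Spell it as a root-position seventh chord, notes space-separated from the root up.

C E G B

bVImaj7 is built on the lowered scale degree 6. In E major degree 6 is C#; lowered it becomes C. In E minor the chord on C is C–E–G–B.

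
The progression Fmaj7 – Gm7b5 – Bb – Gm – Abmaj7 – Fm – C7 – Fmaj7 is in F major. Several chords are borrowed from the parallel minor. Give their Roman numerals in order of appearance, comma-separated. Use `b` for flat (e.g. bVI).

The diatonic triads in F major are F, Gm, Am, Bb, C, Dm, Edim. Of the given chords, Fmaj7, Bb, Gm and C7 are diatonic. But Gm7b5 (G–Bb–Db–F) is foreign: the diatonic ii on degree 2 is Gm, whereas Gm7b5 comes from F minor. It is labeled iiø7. Abmaj7 (Ab–C–Eb–G) doesn't fit — on degree 3 F major would have Am (iii). Abmaj7 is the degree-3 chord of F minor, so it is the borrowed bIIImaj7. But Fm (F–Ab–C) is foreign: the diatonic I on degree 1 is F, whereas Fm comes from F minor. It is labeled i.

iiø7, bIIImaj7, i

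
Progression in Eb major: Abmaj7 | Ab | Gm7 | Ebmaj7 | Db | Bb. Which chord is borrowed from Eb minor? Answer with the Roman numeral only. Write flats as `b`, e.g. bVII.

bVII

The diatonic triads in Eb major are Eb, Fm, Gm, Ab, Bb, Cm, Ddim. Of the given chords, Abmaj7, Ab, Gm7, Ebmaj7 and Bb are diatonic. But Db (Db–F–Ab) is foreign: the diatonic vii° on degree 7 is Ddim, whereas Db comes from Eb minor. It is labeled bVII.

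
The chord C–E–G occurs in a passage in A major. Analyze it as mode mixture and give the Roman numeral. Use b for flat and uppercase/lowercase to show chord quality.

In A major scale degree 3 is C#; C is its lowered form, from A minor. The diatonic chord on degree 3 would be C#m (iii), but C–E–G is the major chord from A minor. As a borrowed chord it is labeled bIII.

bIII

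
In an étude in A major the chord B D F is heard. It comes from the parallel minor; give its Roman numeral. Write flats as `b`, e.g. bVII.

B is scale degree 2 in A major. Diatonically A major has Bm (ii) on that degree; B–D–F is instead the diminished chord native to A minor, so it takes the label ii°.

ii°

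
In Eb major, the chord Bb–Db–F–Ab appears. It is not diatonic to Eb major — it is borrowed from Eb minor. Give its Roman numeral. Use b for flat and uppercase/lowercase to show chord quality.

The root Bb is the diatonic 5th degree of Eb major; the borrowing shows in the chord quality. Diatonically Eb major has Bb (V) on that degree; Bb–Db–F–Ab is instead the minor-seventh chord native to Eb minor, so it takes the label v7.

v7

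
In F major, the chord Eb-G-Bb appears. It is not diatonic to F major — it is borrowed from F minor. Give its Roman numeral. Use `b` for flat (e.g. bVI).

Eb is the lowered form of scale degree 7 in F major (the diatonic degree 7 is E). Eb–G–Bb is a major chord — the form found in F minor, not the diatonic vii° (Edim). Borrowed into F major it is written bVII.

bVII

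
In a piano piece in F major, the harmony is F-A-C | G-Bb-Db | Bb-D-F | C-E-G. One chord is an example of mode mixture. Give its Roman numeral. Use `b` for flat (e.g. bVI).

ii°

F major has the diatonic set F, Gm, Am, Bb, C, Dm, Edim. F–A–C = F, Bb–D–F = Bb and C–E–G = C are all diatonic. G–Bb–Db doesn't fit — on degree 2 F major would have Gm (ii). Gdim is the degree-2 chord of F minor, so it is the borrowed ii°.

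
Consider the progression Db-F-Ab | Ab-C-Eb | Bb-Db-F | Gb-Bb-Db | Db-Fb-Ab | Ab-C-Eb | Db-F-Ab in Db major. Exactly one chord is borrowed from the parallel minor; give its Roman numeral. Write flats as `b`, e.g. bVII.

i

Db major has the diatonic set Db, Ebm, Fm, Gb, Ab, Bbm, Cdim. Of the given chords, Db–F–Ab = Db, Ab–C–Eb = Ab, Bb–Db–F = Bbm and Gb–Bb–Db = Gb are diatonic. Db–Fb–Ab doesn't fit — on degree 1 Db major would have Db (I). Dbm is the degree-1 chord of Db minor, so it is the borrowed i.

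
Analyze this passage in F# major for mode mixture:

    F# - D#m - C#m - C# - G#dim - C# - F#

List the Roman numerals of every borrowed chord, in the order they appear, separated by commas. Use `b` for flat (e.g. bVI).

v, ii°

F# major has the diatonic set F#, G#m, A#m, B, C#, D#m, E#dim. F#, D#m and C# all belong to that set. C#m (C#–E–G#) doesn't fit — on degree 5 F# major would have C# (V). C#m is the degree-5 chord of F# minor, so it is the borrowed v. G#dim (G#–B–D) doesn't fit — on degree 2 F# major would have G#m (ii). G#dim is the degree-2 chord of F# minor, so it is the borrowed ii°.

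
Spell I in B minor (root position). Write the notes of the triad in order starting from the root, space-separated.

I is built on scale degree 1, which is B in both B minor and its parallel. In B major the chord on B is B–D#–F#.

B D# F#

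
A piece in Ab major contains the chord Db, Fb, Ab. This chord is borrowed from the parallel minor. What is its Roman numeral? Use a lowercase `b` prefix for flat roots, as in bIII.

iv

The root Db is the diatonic 4th degree of Ab major; the borrowing shows in the chord quality. Db–Fb–Ab is a minor chord — the form found in Ab minor, not the diatonic IV (Db). Borrowed into Ab major it is written iv.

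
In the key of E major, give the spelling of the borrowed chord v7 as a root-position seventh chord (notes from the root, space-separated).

B D F# A

The root, B, is scale degree 5 — the same note in E major and E minor; only the chord quality changes. Stacking thirds in E minor on B gives B–D–F#–A.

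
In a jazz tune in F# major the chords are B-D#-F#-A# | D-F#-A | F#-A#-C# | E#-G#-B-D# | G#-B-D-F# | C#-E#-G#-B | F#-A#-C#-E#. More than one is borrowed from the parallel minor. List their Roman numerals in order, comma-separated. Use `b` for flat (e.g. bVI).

bVI, iiø7

The diatonic triads in F# major are F#, G#m, A#m, B, C#, D#m, E#dim. B–D#–F#–A# = Bmaj7, F#–A#–C# = F#, E#–G#–B–D# = E#m7b5, C#–E#–G#–B = C#7 and F#–A#–C#–E# = F#maj7 all belong to that set. D–F#–A is not: scale degree 6 in F# major carries D#m (vi). In F# minor the chord on that degree is D, so here it functions as bVI, borrowed from the parallel minor. G#–B–D–F# is not: scale degree 2 in F# major carries G#m (ii). In F# minor the chord on that degree is G#m7b5, so here it functions as iiø7, borrowed from the parallel minor.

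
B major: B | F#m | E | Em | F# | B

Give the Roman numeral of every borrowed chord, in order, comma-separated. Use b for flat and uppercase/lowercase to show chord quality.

v, iv

The diatonic triads in B major are B, C#m, D#m, E, F#, G#m, A#dim. Of the given chords, B, E and F# are diatonic. But F#m (F#–A–C#) is foreign: the diatonic V on degree 5 is F#, whereas F#m comes from B minor. It is labeled v. Em (E–G–B) doesn't fit — on degree 4 B major would have E (IV). Em is the degree-4 chord of B minor, so it is the borrowed iv.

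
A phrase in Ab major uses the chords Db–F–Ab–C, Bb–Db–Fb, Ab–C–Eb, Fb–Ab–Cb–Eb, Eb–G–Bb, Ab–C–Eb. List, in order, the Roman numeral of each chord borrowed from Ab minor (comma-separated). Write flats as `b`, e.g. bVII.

The diatonic triads in Ab major are Ab, Bbm, Cm, Db, Eb, Fm, Gdim. Of the given chords, Db–F–Ab–C = Dbmaj7, Ab–C–Eb = Ab and Eb–G–Bb = Eb are diatonic. Bb–Db–Fb is not: scale degree 2 in Ab major carries Bbm (ii). In Ab minor the chord on that degree is Bbdim, so here it functions as ii°, borrowed from the parallel minor. But Fb–Ab–Cb–Eb is foreign: the diatonic vi on degree 6 is Fm, whereas Fbmaj7 comes from Ab minor. It is labeled bVImaj7.

ii°, bVImaj7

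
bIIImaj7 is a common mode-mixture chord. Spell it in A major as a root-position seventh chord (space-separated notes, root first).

C E G B

The root of bIIImaj7 is the lowered 3rd degree: C# becomes C. Building the major-seventh chord from the parallel minor on C: C–E–G–B.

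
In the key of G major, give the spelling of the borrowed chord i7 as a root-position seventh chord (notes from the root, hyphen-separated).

G-Bb-D-F

The root, G, is scale degree 1 — the same note in G major and G minor; only the chord quality changes. Building the minor-seventh chord from the parallel minor on G: G–Bb–D–F.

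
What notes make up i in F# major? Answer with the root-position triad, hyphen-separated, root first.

F#-A-C#

The root, F#, is scale degree 1 — the same note in F# major and F# minor; only the chord quality changes. In F# minor the chord on F# is F#–A–C#.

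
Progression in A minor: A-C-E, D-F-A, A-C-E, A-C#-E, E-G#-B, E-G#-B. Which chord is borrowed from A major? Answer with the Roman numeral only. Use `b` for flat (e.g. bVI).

I

A minor has the diatonic set Am, Bdim, C, Dm, E, F, G (with V from harmonic minor). Of the given chords, A–C–E = Am, D–F–A = Dm and E–G#–B = E are diatonic. A–C#–E is not: scale degree 1 in A minor carries Am (i). In A major the chord on that degree is A, so here it functions as I, borrowed from the parallel major.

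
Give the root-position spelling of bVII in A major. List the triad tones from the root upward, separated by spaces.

G B D

The root of bVII is the lowered 7th degree: G# becomes G. In A minor the chord on G is G–B–D.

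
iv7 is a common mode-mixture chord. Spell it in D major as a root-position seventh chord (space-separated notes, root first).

iv7 is built on scale degree 4, which is G in both D major and its parallel. In D minor the chord on G is G–Bb–D–F.

G Bb D F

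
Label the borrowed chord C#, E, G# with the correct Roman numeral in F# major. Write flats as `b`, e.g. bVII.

v

C# is scale degree 5 in F# major. Diatonically F# major has C# (V) on that degree; C#–E–G# is instead the minor chord native to F# minor, so it takes the label v.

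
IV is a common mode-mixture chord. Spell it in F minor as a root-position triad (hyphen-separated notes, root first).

Bb-D-F

The root, Bb, is scale degree 4 — the same note in F minor and F major; only the chord quality changes. Building the major chord from the parallel major on Bb: Bb–D–F.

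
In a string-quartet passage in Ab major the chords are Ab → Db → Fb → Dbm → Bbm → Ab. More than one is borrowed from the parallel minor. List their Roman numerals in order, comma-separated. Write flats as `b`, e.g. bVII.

bVI, iv

In Ab major the diatonic chords are Ab, Bbm, Cm, Db, Eb, Fm, Gdim. Ab, Db and Bbm all belong to that set. But Fb (Fb–Ab–Cb) is foreign: the diatonic vi on degree 6 is Fm, whereas Fb comes from Ab minor. It is labeled bVI. But Dbm (Db–Fb–Ab) is foreign: the diatonic IV on degree 4 is Db, whereas Dbm comes from Ab minor. It is labeled iv.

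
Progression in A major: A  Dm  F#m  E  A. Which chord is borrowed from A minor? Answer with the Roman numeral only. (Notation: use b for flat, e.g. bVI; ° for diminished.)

The diatonic triads in A major are A, Bm, C#m, D, E, F#m, G#dim. A, F#m and E are all diatonic. Dm (D–F–A) doesn't fit — on degree 4 A major would have D (IV). Dm is the degree-4 chord of A minor, so it is the borrowed iv.

iv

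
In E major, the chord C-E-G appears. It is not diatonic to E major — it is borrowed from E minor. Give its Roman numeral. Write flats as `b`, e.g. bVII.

bVI

C is the lowered form of scale degree 6 in E major (the diatonic degree 6 is C#). The diatonic chord on degree 6 would be C#m (vi), but C–E–G is the major chord from E minor. As a borrowed chord it is labeled bVI.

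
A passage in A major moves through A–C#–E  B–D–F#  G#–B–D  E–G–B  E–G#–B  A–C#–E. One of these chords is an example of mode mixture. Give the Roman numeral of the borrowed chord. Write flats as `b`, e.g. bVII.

The diatonic triads in A major are A, Bm, C#m, D, E, F#m, G#dim. Of the given chords, A–C#–E = A, B–D–F# = Bm, G#–B–D = G#dim and E–G#–B = E are diatonic. E–G–B doesn't fit — on degree 5 A major would have E (V). Em is the degree-5 chord of A minor, so it is the borrowed v.

v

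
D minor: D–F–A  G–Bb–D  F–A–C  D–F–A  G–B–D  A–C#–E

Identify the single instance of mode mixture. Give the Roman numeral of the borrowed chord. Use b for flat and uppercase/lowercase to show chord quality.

In D minor (with V from harmonic minor) the diatonic chords are Dm, Edim, F, Gm, A, Bb, C. D–F–A = Dm, G–Bb–D = Gm, F–A–C = F and A–C#–E = A are all diatonic. G–B–D is not: scale degree 4 in D minor carries Gm (iv). In D major the chord on that degree is G, so here it functions as IV, borrowed from the parallel major.

IV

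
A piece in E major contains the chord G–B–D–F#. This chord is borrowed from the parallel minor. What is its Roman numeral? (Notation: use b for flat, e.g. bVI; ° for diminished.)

bIIImaj7

The root G is the lowered 3rd scale degree — diatonically E major has G# there. The diatonic chord on degree 3 would be G#m (iii), but G–B–D–F# is the major-seventh chord from E minor. As a borrowed chord it is labeled bIIImaj7.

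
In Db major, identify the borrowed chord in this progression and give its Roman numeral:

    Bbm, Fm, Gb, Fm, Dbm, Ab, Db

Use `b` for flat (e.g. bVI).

i

The diatonic triads in Db major are Db, Ebm, Fm, Gb, Ab, Bbm, Cdim. Of the given chords, Bbm, Fm, Gb, Ab and Db are diatonic. Dbm (Db–Fb–Ab) is not: scale degree 1 in Db major carries Db (I). In Db minor the chord on that degree is Dbm, so here it functions as i, borrowed from the parallel minor.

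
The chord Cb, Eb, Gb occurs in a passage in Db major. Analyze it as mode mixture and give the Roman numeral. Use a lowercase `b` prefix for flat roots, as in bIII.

bVII

The root Cb is the lowered 7th scale degree — diatonically Db major has C there. Cb–Eb–Gb is a major chord — the form found in Db minor, not the diatonic vii° (Cdim). Borrowed into Db major it is written bVII.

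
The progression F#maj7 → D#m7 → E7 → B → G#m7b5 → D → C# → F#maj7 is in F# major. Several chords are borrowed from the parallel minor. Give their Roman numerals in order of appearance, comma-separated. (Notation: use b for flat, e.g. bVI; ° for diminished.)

bVII7, iiø7, bVI

In F# major the diatonic chords are F#, G#m, A#m, B, C#, D#m, E#dim. F#maj7, D#m7, B and C# are all diatonic. E7 (E–G#–B–D) doesn't fit — on degree 7 F# major would have E#dim (vii°). E7 is the degree-7 chord of F# minor, so it is the borrowed bVII7. But G#m7b5 (G#–B–D–F#) is foreign: the diatonic ii on degree 2 is G#m, whereas G#m7b5 comes from F# minor. It is labeled iiø7. D (D–F#–A) is not: scale degree 6 in F# major carries D#m (vi). In F# minor the chord on that degree is D, so here it functions as bVI, borrowed from the parallel minor.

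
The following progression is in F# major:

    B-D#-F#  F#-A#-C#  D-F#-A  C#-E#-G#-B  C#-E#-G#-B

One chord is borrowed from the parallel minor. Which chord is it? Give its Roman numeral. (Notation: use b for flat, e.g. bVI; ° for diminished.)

bVI

The diatonic triads in F# major are F#, G#m, A#m, B, C#, D#m, E#dim. B–D#–F# = B, F#–A#–C# = F# and C#–E#–G#–B = C#7 are all diatonic. D–F#–A is not: scale degree 6 in F# major carries D#m (vi). In F# minor the chord on that degree is D, so here it functions as bVI, borrowed from the parallel minor.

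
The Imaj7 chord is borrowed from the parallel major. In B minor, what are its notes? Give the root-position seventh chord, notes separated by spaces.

B D# F# A#

The root, B, is scale degree 1 — the same note in B minor and B major; only the chord quality changes. Building the major-seventh chord from the parallel major on B: B–D#–F#–A#.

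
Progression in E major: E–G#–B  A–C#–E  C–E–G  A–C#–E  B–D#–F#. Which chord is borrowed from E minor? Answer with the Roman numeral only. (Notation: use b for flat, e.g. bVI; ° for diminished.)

E major has the diatonic set E, F#m, G#m, A, B, C#m, D#dim. Of the given chords, E–G#–B = E, A–C#–E = A and B–D#–F# = B are diatonic. C–E–G is not: scale degree 6 in E major carries C#m (vi). In E minor the chord on that degree is C, so here it functions as bVI, borrowed from the parallel minor.

bVI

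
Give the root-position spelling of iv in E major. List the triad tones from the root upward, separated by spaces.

The root, A, is scale degree 4 — the same note in E major and E minor; only the chord quality changes. Stacking thirds in E minor on A gives A–C–E.

A C E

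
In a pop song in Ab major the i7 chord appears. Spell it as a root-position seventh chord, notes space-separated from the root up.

Ab Cb Eb Gb

The root, Ab, is scale degree 1 — the same note in Ab major and Ab minor; only the chord quality changes. Building the minor-seventh chord from the parallel minor on Ab: Ab–Cb–Eb–Gb.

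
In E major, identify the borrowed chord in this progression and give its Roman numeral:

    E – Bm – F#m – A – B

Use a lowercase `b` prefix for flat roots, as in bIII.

E major has the diatonic set E, F#m, G#m, A, B, C#m, D#dim. Of the given chords, E, F#m, A and B are diatonic. Bm (B–D–F#) is not: scale degree 5 in E major carries B (V). In E minor the chord on that degree is Bm, so here it functions as v, borrowed from the parallel minor.

v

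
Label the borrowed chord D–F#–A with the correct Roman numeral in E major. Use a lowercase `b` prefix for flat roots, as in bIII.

The root D is the lowered 7th scale degree — diatonically E major has D# there. Diatonically E major has D#dim (vii°) on that degree; D–F#–A is instead the major chord native to E minor, so it takes the label bVII.

bVII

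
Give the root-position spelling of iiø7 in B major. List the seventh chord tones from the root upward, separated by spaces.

The root, C#, is scale degree 2 — the same note in B major and B minor; only the chord quality changes. Stacking thirds in B minor on C# gives C#–E–G–B.

C# E G B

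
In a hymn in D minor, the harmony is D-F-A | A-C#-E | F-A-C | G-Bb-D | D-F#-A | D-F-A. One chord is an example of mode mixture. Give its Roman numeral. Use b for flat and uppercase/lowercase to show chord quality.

I

D minor has the diatonic set Dm, Edim, F, Gm, A, Bb, C (with V from harmonic minor). D–F–A = Dm, A–C#–E = A, F–A–C = F and G–Bb–D = Gm all belong to that set. D–F#–A is not: scale degree 1 in D minor carries Dm (i). In D major the chord on that degree is D, so here it functions as I, borrowed from the parallel major.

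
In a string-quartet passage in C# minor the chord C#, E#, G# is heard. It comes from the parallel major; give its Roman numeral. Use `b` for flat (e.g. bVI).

I

The root C# is the diatonic 1st degree of C# minor; the borrowing shows in the chord quality. Diatonically C# minor has C#m (i) on that degree; C#–E#–G# is instead the major chord native to C# major, so it takes the label I.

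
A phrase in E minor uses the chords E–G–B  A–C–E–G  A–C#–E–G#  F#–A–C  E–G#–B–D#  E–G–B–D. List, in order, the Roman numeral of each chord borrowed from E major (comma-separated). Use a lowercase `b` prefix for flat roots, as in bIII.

E minor has the diatonic set Em, F#dim, G, Am, B, C, D (with V from harmonic minor). E–G–B = Em, A–C–E–G = Am7, F#–A–C = F#dim and E–G–B–D = Em7 all belong to that set. But A–C#–E–G# is foreign: the diatonic iv on degree 4 is Am, whereas Amaj7 comes from E major. It is labeled IVmaj7. But E–G#–B–D# is foreign: the diatonic i on degree 1 is Em, whereas Emaj7 comes from E major. It is labeled Imaj7.

IVmaj7, Imaj7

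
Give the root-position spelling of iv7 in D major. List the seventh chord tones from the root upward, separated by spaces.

iv7 is built on scale degree 4, which is G in both D major and its parallel. In D minor the chord on G is G–Bb–D–F.

G Bb D F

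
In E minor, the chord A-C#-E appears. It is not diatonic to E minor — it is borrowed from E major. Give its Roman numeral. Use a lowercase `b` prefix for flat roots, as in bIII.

IV

The root A is the diatonic 4th degree of E minor; the borrowing shows in the chord quality. Diatonically E minor has Am (iv) on that degree; A–C#–E is instead the major chord native to E major, so it takes the label IV.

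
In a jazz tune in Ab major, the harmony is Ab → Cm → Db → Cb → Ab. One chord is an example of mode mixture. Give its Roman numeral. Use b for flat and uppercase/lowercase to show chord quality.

bIII

In Ab major the diatonic chords are Ab, Bbm, Cm, Db, Eb, Fm, Gdim. Ab, Cm and Db all belong to that set. Cb (Cb–Eb–Gb) doesn't fit — on degree 3 Ab major would have Cm (iii). Cb is the degree-3 chord of Ab minor, so it is the borrowed bIII.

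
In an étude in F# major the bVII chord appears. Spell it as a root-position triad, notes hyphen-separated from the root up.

The root of bVII is the lowered 7th degree: E# becomes E. Building the major chord from the parallel minor on E: E–G#–B.

E-G#-B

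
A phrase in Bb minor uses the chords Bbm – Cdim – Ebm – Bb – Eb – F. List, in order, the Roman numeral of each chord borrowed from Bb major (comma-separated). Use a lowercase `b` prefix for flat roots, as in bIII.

I, IV

Bb minor has the diatonic set Bbm, Cdim, Db, Ebm, F, Gb, Ab (with V from harmonic minor). Of the given chords, Bbm, Cdim, Ebm and F are diatonic. But Bb (Bb–D–F) is foreign: the diatonic i on degree 1 is Bbm, whereas Bb comes from Bb major. It is labeled I. But Eb (Eb–G–Bb) is foreign: the diatonic iv on degree 4 is Ebm, whereas Eb comes from Bb major. It is labeled IV.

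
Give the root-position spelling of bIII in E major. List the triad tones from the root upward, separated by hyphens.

G-B-D

Scale degree 3 in E major is G#. bIII uses the lowered form, G, taken from E minor. Stacking thirds in E minor on G gives G–B–D.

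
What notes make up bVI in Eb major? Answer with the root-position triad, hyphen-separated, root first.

Scale degree 6 in Eb major is C. bVI uses the lowered form, Cb, taken from Eb minor. In Eb minor the chord on Cb is Cb–Eb–Gb.

Cb-Eb-Gb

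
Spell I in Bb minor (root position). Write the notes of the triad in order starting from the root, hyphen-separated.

I is built on scale degree 1, which is Bb in both Bb minor and its parallel. Stacking thirds in Bb major on Bb gives Bb–D–F.

Bb-D-F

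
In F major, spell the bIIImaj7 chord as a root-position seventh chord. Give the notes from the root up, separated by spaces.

Ab C Eb G

bIIImaj7 is built on the lowered scale degree 3. In F major degree 3 is A; lowered it becomes Ab. Stacking thirds in F minor on Ab gives Ab–C–Eb–G.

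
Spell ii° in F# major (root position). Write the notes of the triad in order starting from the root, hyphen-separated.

The root, G#, is scale degree 2 — the same note in F# major and F# minor; only the chord quality changes. Stacking thirds in F# minor on G# gives G#–B–D.

G#-B-D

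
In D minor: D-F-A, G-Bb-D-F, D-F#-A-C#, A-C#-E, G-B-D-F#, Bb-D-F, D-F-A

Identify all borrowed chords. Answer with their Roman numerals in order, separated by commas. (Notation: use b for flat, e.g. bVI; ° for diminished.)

Imaj7, IVmaj7

In D minor (with V from harmonic minor) the diatonic chords are Dm, Edim, F, Gm, A, Bb, C. D–F–A = Dm, G–Bb–D–F = Gm7, A–C#–E = A and Bb–D–F = Bb all belong to that set. D–F#–A–C# doesn't fit — on degree 1 D minor would have Dm (i). Dmaj7 is the degree-1 chord of D major, so it is the borrowed Imaj7. G–B–D–F# doesn't fit — on degree 4 D minor would have Gm (iv). Gmaj7 is the degree-4 chord of D major, so it is the borrowed IVmaj7.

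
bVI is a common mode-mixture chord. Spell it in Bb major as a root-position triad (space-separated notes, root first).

bVI is built on the lowered scale degree 6. In Bb major degree 6 is G; lowered it becomes Gb. In Bb minor the chord on Gb is Gb–Bb–Db.

Gb Bb Db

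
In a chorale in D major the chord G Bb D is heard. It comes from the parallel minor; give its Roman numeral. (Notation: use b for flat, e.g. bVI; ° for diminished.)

iv

The root G is the diatonic 4th degree of D major; the borrowing shows in the chord quality. Diatonically D major has G (IV) on that degree; G–Bb–D is instead the minor chord native to D minor, so it takes the label iv.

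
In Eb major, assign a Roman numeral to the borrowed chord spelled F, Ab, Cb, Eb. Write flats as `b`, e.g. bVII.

The root F is the diatonic 2nd degree of Eb major; the borrowing shows in the chord quality. F–Ab–Cb–Eb is a half-diminished-seventh chord — the form found in Eb minor, not the diatonic ii (Fm). Borrowed into Eb major it is written iiø7.

iiø7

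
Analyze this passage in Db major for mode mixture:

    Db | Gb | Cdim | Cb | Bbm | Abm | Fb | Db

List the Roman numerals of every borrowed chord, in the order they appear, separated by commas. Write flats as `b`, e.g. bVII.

The diatonic triads in Db major are Db, Ebm, Fm, Gb, Ab, Bbm, Cdim. Db, Gb, Cdim and Bbm all belong to that set. Cb (Cb–Eb–Gb) is not: scale degree 7 in Db major carries Cdim (vii°). In Db minor the chord on that degree is Cb, so here it functions as bVII, borrowed from the parallel minor. Abm (Ab–Cb–Eb) doesn't fit — on degree 5 Db major would have Ab (V). Abm is the degree-5 chord of Db minor, so it is the borrowed v. But Fb (Fb–Ab–Cb) is foreign: the diatonic iii on degree 3 is Fm, whereas Fb comes from Db minor. It is labeled bIII.

bVII, v, bIII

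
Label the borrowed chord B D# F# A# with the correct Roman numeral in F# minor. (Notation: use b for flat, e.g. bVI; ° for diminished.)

IVmaj7

B is scale degree 4 in F# minor. The diatonic chord on degree 4 would be Bm (iv), but B–D#–F#–A# is the major-seventh chord from F# major. As a borrowed chord it is labeled IVmaj7.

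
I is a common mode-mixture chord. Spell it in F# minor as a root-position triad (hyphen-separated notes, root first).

I is built on scale degree 1, which is F# in both F# minor and its parallel. Stacking thirds in F# major on F# gives F#–A#–C#.

F#-A#-C#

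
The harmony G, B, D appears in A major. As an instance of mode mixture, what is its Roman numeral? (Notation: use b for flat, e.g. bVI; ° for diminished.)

bVII

G is the lowered form of scale degree 7 in A major (the diatonic degree 7 is G#). Diatonically A major has G#dim (vii°) on that degree; G–B–D is instead the major chord native to A minor, so it takes the label bVII.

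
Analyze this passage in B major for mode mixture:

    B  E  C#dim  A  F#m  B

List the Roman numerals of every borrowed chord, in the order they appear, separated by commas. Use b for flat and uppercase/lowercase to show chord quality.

ii°, bVII, v

In B major the diatonic chords are B, C#m, D#m, E, F#, G#m, A#dim. Of the given chords, B and E are diatonic. But C#dim (C#–E–G) is foreign: the diatonic ii on degree 2 is C#m, whereas C#dim comes from B minor. It is labeled ii°. A (A–C#–E) doesn't fit — on degree 7 B major would have A#dim (vii°). A is the degree-7 chord of B minor, so it is the borrowed bVII. F#m (F#–A–C#) is not: scale degree 5 in B major carries F# (V). In B minor the chord on that degree is F#m, so here it functions as v, borrowed from the parallel minor.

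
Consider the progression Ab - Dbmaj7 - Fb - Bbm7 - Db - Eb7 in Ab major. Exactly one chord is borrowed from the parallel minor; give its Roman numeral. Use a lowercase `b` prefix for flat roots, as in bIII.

Ab major has the diatonic set Ab, Bbm, Cm, Db, Eb, Fm, Gdim. Ab, Dbmaj7, Bbm7, Db and Eb7 are all diatonic. But Fb (Fb–Ab–Cb) is foreign: the diatonic vi on degree 6 is Fm, whereas Fb comes from Ab minor. It is labeled bVI.

bVI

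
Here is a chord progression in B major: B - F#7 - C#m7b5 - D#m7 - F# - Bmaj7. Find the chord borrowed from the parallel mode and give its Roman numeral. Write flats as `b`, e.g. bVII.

B major has the diatonic set B, C#m, D#m, E, F#, G#m, A#dim. B, F#7, D#m7, F# and Bmaj7 all belong to that set. C#m7b5 (C#–E–G–B) doesn't fit — on degree 2 B major would have C#m (ii). C#m7b5 is the degree-2 chord of B minor, so it is the borrowed iiø7.

iiø7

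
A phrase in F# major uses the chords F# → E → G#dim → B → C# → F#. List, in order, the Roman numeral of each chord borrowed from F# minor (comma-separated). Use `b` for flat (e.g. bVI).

F# major has the diatonic set F#, G#m, A#m, B, C#, D#m, E#dim. Of the given chords, F#, B and C# are diatonic. E (E–G#–B) doesn't fit — on degree 7 F# major would have E#dim (vii°). E is the degree-7 chord of F# minor, so it is the borrowed bVII. G#dim (G#–B–D) is not: scale degree 2 in F# major carries G#m (ii). In F# minor the chord on that degree is G#dim, so here it functions as ii°, borrowed from the parallel minor.

bVII, ii°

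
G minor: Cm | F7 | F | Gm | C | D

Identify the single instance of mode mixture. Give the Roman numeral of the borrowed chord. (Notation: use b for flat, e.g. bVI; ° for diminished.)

IV

G minor has the diatonic set Gm, Adim, Bb, Cm, D, Eb, F (with V from harmonic minor). Cm, F7, F, Gm and D all belong to that set. C (C–E–G) doesn't fit — on degree 4 G minor would have Cm (iv). C is the degree-4 chord of G major, so it is the borrowed IV.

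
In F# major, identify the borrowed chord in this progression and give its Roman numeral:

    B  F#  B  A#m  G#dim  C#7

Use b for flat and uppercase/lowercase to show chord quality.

F# major has the diatonic set F#, G#m, A#m, B, C#, D#m, E#dim. B, F#, A#m and C#7 are all diatonic. G#dim (G#–B–D) doesn't fit — on degree 2 F# major would have G#m (ii). G#dim is the degree-2 chord of F# minor, so it is the borrowed ii°.

ii°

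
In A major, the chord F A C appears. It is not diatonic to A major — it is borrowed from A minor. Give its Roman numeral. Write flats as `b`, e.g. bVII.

F is the lowered form of scale degree 6 in A major (the diatonic degree 6 is F#). F–A–C is a major chord — the form found in A minor, not the diatonic vi (F#m). Borrowed into A major it is written bVI.

bVI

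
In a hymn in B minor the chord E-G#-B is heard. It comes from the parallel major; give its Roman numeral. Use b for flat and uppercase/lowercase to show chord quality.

IV

The root E is the diatonic 4th degree of B minor; the borrowing shows in the chord quality. Diatonically B minor has Em (iv) on that degree; E–G#–B is instead the major chord native to B major, so it takes the label IV.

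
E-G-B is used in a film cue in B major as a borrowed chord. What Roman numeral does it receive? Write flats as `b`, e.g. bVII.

E is scale degree 4 in B major. The diatonic chord on degree 4 would be E (IV), but E–G–B is the minor chord from B minor. As a borrowed chord it is labeled iv.

iv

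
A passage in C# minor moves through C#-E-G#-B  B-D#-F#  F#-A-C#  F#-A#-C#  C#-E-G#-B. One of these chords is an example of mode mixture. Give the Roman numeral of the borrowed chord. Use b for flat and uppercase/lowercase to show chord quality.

In C# minor (with V from harmonic minor) the diatonic chords are C#m, D#dim, E, F#m, G#, A, B. C#–E–G#–B = C#m7, B–D#–F# = B and F#–A–C# = F#m are all diatonic. F#–A#–C# doesn't fit — on degree 4 C# minor would have F#m (iv). F# is the degree-4 chord of C# major, so it is the borrowed IV.

IV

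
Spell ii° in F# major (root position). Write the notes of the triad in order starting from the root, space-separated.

G# B D

The root, G#, is scale degree 2 — the same note in F# major and F# minor; only the chord quality changes. Stacking thirds in F# minor on G# gives G#–B–D.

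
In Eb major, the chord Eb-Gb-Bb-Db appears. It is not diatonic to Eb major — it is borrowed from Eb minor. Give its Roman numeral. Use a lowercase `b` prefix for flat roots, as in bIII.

i7

The root Eb is the diatonic 1st degree of Eb major; the borrowing shows in the chord quality. Eb–Gb–Bb–Db is a minor-seventh chord — the form found in Eb minor, not the diatonic I (Eb). Borrowed into Eb major it is written i7.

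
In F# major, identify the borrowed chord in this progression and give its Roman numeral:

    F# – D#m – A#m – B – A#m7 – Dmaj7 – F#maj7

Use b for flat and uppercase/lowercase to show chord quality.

The diatonic triads in F# major are F#, G#m, A#m, B, C#, D#m, E#dim. F#, D#m, A#m, B, A#m7 and F#maj7 all belong to that set. But Dmaj7 (D–F#–A–C#) is foreign: the diatonic vi on degree 6 is D#m, whereas Dmaj7 comes from F# minor. It is labeled bVImaj7.

bVImaj7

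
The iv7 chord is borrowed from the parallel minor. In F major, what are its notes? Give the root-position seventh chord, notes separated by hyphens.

The root, Bb, is scale degree 4 — the same note in F major and F minor; only the chord quality changes. Stacking thirds in F minor on Bb gives Bb–Db–F–Ab.

Bb-Db-F-Ab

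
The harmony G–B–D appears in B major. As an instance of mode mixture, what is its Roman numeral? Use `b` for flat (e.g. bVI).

bVI

G is the lowered form of scale degree 6 in B major (the diatonic degree 6 is G#). Diatonically B major has G#m (vi) on that degree; G–B–D is instead the major chord native to B minor, so it takes the label bVI.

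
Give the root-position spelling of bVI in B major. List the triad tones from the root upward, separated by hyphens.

G-B-D

bVI is built on the lowered scale degree 6. In B major degree 6 is G#; lowered it becomes G. Building the major chord from the parallel minor on G: G–B–D.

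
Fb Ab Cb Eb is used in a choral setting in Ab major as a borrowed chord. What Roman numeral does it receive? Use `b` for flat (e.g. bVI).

bVImaj7

Fb is the lowered form of scale degree 6 in Ab major (the diatonic degree 6 is F). The diatonic chord on degree 6 would be Fm (vi), but Fb–Ab–Cb–Eb is the major-seventh chord from Ab minor. As a borrowed chord it is labeled bVImaj7.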